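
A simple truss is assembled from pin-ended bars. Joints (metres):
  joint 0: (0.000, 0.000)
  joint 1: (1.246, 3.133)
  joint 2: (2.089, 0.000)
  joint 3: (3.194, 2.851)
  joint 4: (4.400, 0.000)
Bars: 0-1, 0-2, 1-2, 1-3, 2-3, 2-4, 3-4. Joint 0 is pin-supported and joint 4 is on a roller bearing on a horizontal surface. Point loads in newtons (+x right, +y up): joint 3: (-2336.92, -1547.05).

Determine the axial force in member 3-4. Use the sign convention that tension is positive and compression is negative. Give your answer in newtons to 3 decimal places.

N=5 nodes, M=7 members, R=3 reactions → 2N=10, M+R=10
member 0 (0-1): L=3.3717, (cx,cy)=(0.3695,0.9292)
member 1 (0-2): L=2.0890, (cx,cy)=(1.0000,0.0000)
member 2 (1-2): L=3.2444, (cx,cy)=(0.2598,-0.9657)
member 3 (1-3): L=1.9683, (cx,cy)=(0.9897,-0.1433)
member 4 (2-3): L=3.0577, (cx,cy)=(0.3614,0.9324)
member 5 (2-4): L=2.3110, (cx,cy)=(1.0000,0.0000)
member 6 (3-4): L=3.0956, (cx,cy)=(0.3896,-0.9210)
solve A·x = −loads:
  F[0-1] = -2085.9092 N (compression)
  F[0-2] = -1566.0742 N (compression)
  F[1-2] = +2208.7839 N (tension)
  F[1-3] = -1358.7713 N (compression)
  F[2-3] = -2287.5236 N (compression)
  F[2-4] = -165.4814 N (compression)
  F[3-4] = +424.7608 N (tension)
  Rx@0 = +2336.9200 N
  Ry@0 = +1938.2503 N
  Ry@4 = -391.2003 N

424.761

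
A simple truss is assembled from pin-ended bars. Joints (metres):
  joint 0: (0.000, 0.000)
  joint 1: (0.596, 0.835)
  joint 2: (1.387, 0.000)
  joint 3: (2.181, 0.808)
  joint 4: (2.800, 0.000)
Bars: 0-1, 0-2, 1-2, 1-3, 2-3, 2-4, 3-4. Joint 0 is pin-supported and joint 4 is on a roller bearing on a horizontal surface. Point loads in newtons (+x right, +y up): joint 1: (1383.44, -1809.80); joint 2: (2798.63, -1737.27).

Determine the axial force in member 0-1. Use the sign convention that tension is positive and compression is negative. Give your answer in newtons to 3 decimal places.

-2320.480

N=5 nodes, M=7 members, R=3 reactions → 2N=10, M+R=10
member 0 (0-1): L=1.0259, (cx,cy)=(0.5810,0.8139)
member 1 (0-2): L=1.3870, (cx,cy)=(1.0000,0.0000)
member 2 (1-2): L=1.1502, (cx,cy)=(0.6877,-0.7260)
member 3 (1-3): L=1.5852, (cx,cy)=(0.9999,-0.0170)
member 4 (2-3): L=1.1328, (cx,cy)=(0.7009,0.7133)
member 5 (2-4): L=1.4130, (cx,cy)=(1.0000,0.0000)
member 6 (3-4): L=1.0179, (cx,cy)=(0.6081,-0.7938)
solve A·x = −loads:
  F[0-1] = -2320.4798 N (compression)
  F[0-2] = +5530.1795 N (tension)
  F[1-2] = +175.6245 N (tension)
  F[1-3] = -2852.7439 N (compression)
  F[2-3] = +2256.9234 N (tension)
  F[2-4] = +1270.4512 N (tension)
  F[3-4] = -2089.0674 N (compression)
  Rx@0 = -4182.0700 N
  Ry@0 = +1888.7105 N
  Ry@4 = +1658.3595 N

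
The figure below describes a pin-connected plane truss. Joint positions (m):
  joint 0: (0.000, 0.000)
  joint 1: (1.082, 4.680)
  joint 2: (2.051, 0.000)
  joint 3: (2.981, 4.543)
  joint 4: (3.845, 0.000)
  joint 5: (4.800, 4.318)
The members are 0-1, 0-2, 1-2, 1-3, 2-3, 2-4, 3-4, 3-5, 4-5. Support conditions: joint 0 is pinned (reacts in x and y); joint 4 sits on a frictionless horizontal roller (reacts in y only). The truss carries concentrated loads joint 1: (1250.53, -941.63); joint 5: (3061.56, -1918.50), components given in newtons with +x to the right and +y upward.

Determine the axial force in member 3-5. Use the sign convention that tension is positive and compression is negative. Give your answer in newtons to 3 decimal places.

3418.904

N=6 nodes, M=9 members, R=3 reactions → 2N=12, M+R=12
member 0 (0-1): L=4.8034, (cx,cy)=(0.2253,0.9743)
member 1 (0-2): L=2.0510, (cx,cy)=(1.0000,0.0000)
member 2 (1-2): L=4.7793, (cx,cy)=(0.2028,-0.9792)
member 3 (1-3): L=1.9039, (cx,cy)=(0.9974,-0.0720)
member 4 (2-3): L=4.6372, (cx,cy)=(0.2006,0.9797)
member 5 (2-4): L=1.7940, (cx,cy)=(1.0000,0.0000)
member 6 (3-4): L=4.6244, (cx,cy)=(0.1868,-0.9824)
member 7 (3-5): L=1.8329, (cx,cy)=(0.9924,-0.1228)
member 8 (4-5): L=4.4223, (cx,cy)=(0.2159,0.9764)
solve A·x = −loads:
  F[0-1] = +4885.7036 N (tension)
  F[0-2] = +3211.5618 N (tension)
  F[1-2] = -5899.7821 N (compression)
  F[1-3] = +1048.9033 N (tension)
  F[2-3] = +5897.0551 N (tension)
  F[2-4] = +832.7126 N (tension)
  F[3-4] = -6231.1928 N (compression)
  F[3-5] = +3418.9041 N (tension)
  F[4-5] = -1535.0187 N (compression)
  Rx@0 = -4312.0900 N
  Ry@0 = -4760.1405 N
  Ry@4 = +7620.2705 N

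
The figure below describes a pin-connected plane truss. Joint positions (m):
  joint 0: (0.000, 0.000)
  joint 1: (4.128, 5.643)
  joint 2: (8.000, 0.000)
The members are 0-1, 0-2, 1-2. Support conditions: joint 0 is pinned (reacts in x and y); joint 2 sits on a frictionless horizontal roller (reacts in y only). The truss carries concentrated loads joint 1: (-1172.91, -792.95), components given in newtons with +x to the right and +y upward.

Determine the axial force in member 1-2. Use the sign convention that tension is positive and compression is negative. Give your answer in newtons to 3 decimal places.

507.156

N=3 nodes, M=3 members, R=3 reactions → 2N=6, M+R=6
member 0 (0-1): L=6.9917, (cx,cy)=(0.5904,0.8071)
member 1 (0-2): L=8.0000, (cx,cy)=(1.0000,0.0000)
member 2 (1-2): L=6.8437, (cx,cy)=(0.5658,-0.8246)
solve A·x = −loads:
  F[0-1] = -1500.5935 N (compression)
  F[0-2] = -286.9378 N (compression)
  F[1-2] = +507.1559 N (tension)
  Rx@0 = +1172.9100 N
  Ry@0 = +1211.1292 N
  Ry@2 = -418.1792 N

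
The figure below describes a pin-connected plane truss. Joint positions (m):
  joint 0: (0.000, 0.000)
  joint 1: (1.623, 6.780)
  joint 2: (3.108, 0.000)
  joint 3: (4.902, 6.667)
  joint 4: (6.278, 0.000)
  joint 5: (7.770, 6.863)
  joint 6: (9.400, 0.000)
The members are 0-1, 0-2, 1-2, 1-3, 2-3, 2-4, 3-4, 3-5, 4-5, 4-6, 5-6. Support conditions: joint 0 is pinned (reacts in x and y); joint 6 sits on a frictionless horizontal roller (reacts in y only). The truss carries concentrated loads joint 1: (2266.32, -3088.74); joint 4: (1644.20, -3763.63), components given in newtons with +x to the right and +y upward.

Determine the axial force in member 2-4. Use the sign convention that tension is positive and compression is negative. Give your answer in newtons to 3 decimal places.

N=7 nodes, M=11 members, R=3 reactions → 2N=14, M+R=14
member 0 (0-1): L=6.9716, (cx,cy)=(0.2328,0.9725)
member 1 (0-2): L=3.1080, (cx,cy)=(1.0000,0.0000)
member 2 (1-2): L=6.9407, (cx,cy)=(0.2140,-0.9768)
member 3 (1-3): L=3.2809, (cx,cy)=(0.9994,-0.0344)
member 4 (2-3): L=6.9042, (cx,cy)=(0.2598,0.9657)
member 5 (2-4): L=3.1700, (cx,cy)=(1.0000,0.0000)
member 6 (3-4): L=6.8075, (cx,cy)=(0.2021,-0.9794)
member 7 (3-5): L=2.8747, (cx,cy)=(0.9977,0.0682)
member 8 (4-5): L=7.0233, (cx,cy)=(0.2124,0.9772)
member 9 (4-6): L=3.1220, (cx,cy)=(1.0000,0.0000)
member 10 (5-6): L=7.0539, (cx,cy)=(0.2311,-0.9729)
solve A·x = −loads:
  F[0-1] = -2232.1319 N (compression)
  F[0-2] = +4430.1676 N (tension)
  F[1-2] = -847.8127 N (compression)
  F[1-3] = -2606.1203 N (compression)
  F[2-3] = +857.6397 N (tension)
  F[2-4] = +4025.9219 N (tension)
  F[3-4] = -1088.1355 N (compression)
  F[3-5] = -2166.8199 N (compression)
  F[4-5] = +4942.1083 N (tension)
  F[4-6] = +1111.8981 N (tension)
  F[5-6] = -4811.7981 N (compression)
  Rx@0 = -3910.5200 N
  Ry@0 = +2170.8015 N
  Ry@6 = +4681.5685 N

4025.922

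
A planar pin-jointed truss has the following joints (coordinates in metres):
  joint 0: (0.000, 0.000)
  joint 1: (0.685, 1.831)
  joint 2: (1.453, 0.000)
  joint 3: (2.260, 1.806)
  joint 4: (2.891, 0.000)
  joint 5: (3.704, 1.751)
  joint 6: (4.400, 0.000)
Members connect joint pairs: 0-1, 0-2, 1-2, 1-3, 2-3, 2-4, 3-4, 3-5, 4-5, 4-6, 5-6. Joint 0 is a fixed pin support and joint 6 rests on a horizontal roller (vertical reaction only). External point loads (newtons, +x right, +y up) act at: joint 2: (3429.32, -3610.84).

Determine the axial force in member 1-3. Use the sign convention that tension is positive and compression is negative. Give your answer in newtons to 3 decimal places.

N=7 nodes, M=11 members, R=3 reactions → 2N=14, M+R=14
member 0 (0-1): L=1.9549, (cx,cy)=(0.3504,0.9366)
member 1 (0-2): L=1.4530, (cx,cy)=(1.0000,0.0000)
member 2 (1-2): L=1.9855, (cx,cy)=(0.3868,-0.9222)
member 3 (1-3): L=1.5752, (cx,cy)=(0.9999,-0.0159)
member 4 (2-3): L=1.9781, (cx,cy)=(0.4080,0.9130)
member 5 (2-4): L=1.4380, (cx,cy)=(1.0000,0.0000)
member 6 (3-4): L=1.9131, (cx,cy)=(0.3298,-0.9440)
member 7 (3-5): L=1.4450, (cx,cy)=(0.9993,-0.0381)
member 8 (4-5): L=1.9305, (cx,cy)=(0.4211,0.9070)
member 9 (4-6): L=1.5090, (cx,cy)=(1.0000,0.0000)
member 10 (5-6): L=1.8843, (cx,cy)=(0.3694,-0.9293)
solve A·x = −loads:
  F[0-1] = -2582.1445 N (compression)
  F[0-2] = +4334.0895 N (tension)
  F[1-2] = +2655.8243 N (tension)
  F[1-3] = -1932.2744 N (compression)
  F[2-3] = +1272.4369 N (tension)
  F[2-4] = +1412.9188 N (tension)
  F[3-4] = -1222.3435 N (compression)
  F[3-5] = -1010.4755 N (compression)
  F[4-5] = +1272.2554 N (tension)
  F[4-6] = +473.9628 N (tension)
  F[5-6] = -1283.1420 N (compression)
  Rx@0 = -3429.3200 N
  Ry@0 = +2418.4422 N
  Ry@6 = +1192.3978 N

-1932.274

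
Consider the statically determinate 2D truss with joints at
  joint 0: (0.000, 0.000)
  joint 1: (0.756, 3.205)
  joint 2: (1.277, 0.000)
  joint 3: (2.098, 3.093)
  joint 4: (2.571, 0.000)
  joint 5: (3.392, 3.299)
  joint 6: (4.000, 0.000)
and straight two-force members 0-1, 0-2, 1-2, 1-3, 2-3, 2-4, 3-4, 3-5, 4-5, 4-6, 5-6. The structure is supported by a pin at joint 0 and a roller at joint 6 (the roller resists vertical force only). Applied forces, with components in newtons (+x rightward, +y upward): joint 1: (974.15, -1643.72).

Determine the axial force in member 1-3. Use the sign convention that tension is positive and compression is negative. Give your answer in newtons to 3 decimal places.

N=7 nodes, M=11 members, R=3 reactions → 2N=14, M+R=14
member 0 (0-1): L=3.2930, (cx,cy)=(0.2296,0.9733)
member 1 (0-2): L=1.2770, (cx,cy)=(1.0000,0.0000)
member 2 (1-2): L=3.2471, (cx,cy)=(0.1605,-0.9870)
member 3 (1-3): L=1.3467, (cx,cy)=(0.9965,-0.0832)
member 4 (2-3): L=3.2001, (cx,cy)=(0.2566,0.9665)
member 5 (2-4): L=1.2940, (cx,cy)=(1.0000,0.0000)
member 6 (3-4): L=3.1290, (cx,cy)=(0.1512,-0.9885)
member 7 (3-5): L=1.3103, (cx,cy)=(0.9876,0.1572)
member 8 (4-5): L=3.3996, (cx,cy)=(0.2415,0.9704)
member 9 (4-6): L=1.4290, (cx,cy)=(1.0000,0.0000)
member 10 (5-6): L=3.3546, (cx,cy)=(0.1812,-0.9834)
solve A·x = −loads:
  F[0-1] = -567.6823 N (compression)
  F[0-2] = +1104.4790 N (tension)
  F[1-2] = -1026.0576 N (compression)
  F[1-3] = -943.1131 N (compression)
  F[2-3] = +1047.8347 N (tension)
  F[2-4] = +671.0197 N (tension)
  F[3-4] = -1183.1483 N (compression)
  F[3-5] = -498.3624 N (compression)
  F[4-5] = +1205.2244 N (tension)
  F[4-6] = +201.1064 N (tension)
  F[5-6] = -1109.5778 N (compression)
  Rx@0 = -974.1500 N
  Ry@0 = +552.5192 N
  Ry@6 = +1091.2008 N

-943.113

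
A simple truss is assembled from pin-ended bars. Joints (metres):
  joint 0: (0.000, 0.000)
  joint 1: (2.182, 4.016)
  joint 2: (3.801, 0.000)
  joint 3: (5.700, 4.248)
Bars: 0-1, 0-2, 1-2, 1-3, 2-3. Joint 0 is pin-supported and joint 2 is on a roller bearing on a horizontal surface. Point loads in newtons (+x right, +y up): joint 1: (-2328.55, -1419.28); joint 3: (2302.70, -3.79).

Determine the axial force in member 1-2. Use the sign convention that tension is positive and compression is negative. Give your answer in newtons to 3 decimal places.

-833.772

N=4 nodes, M=5 members, R=3 reactions → 2N=8, M+R=8
member 0 (0-1): L=4.5705, (cx,cy)=(0.4774,0.8787)
member 1 (0-2): L=3.8010, (cx,cy)=(1.0000,0.0000)
member 2 (1-2): L=4.3301, (cx,cy)=(0.3739,-0.9275)
member 3 (1-3): L=3.5256, (cx,cy)=(0.9978,0.0658)
member 4 (2-3): L=4.6531, (cx,cy)=(0.4081,0.9129)
solve A·x = −loads:
  F[0-1] = -556.9701 N (compression)
  F[0-2] = +240.0534 N (tension)
  F[1-2] = -833.7719 N (compression)
  F[1-3] = +2379.5496 N (tension)
  F[2-3] = -175.6681 N (compression)
  Rx@0 = +25.8500 N
  Ry@0 = +489.3987 N
  Ry@2 = +933.6713 N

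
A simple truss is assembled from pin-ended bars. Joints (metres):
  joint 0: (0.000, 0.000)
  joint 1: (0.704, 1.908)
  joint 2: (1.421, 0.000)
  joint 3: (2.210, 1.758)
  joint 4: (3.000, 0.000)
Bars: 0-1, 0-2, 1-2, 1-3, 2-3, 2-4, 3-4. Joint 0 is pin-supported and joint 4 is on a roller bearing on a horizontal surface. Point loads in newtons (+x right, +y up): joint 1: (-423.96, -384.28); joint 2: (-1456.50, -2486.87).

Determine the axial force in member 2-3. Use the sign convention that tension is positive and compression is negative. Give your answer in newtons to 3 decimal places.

1000.718

N=5 nodes, M=7 members, R=3 reactions → 2N=10, M+R=10
member 0 (0-1): L=2.0337, (cx,cy)=(0.3462,0.9382)
member 1 (0-2): L=1.4210, (cx,cy)=(1.0000,0.0000)
member 2 (1-2): L=2.0383, (cx,cy)=(0.3518,-0.9361)
member 3 (1-3): L=1.5135, (cx,cy)=(0.9951,-0.0991)
member 4 (2-3): L=1.9269, (cx,cy)=(0.4095,0.9123)
member 5 (2-4): L=1.5790, (cx,cy)=(1.0000,0.0000)
member 6 (3-4): L=1.9273, (cx,cy)=(0.4099,-0.9121)
solve A·x = −loads:
  F[0-1] = -1996.0703 N (compression)
  F[0-2] = -1189.4982 N (compression)
  F[1-2] = +1681.3459 N (tension)
  F[1-3] = -862.6940 N (compression)
  F[2-3] = +1000.7180 N (tension)
  F[2-4] = +448.6942 N (tension)
  F[3-4] = -1094.6698 N (compression)
  Rx@0 = +1880.4600 N
  Ry@0 = +1872.6634 N
  Ry@4 = +998.4866 N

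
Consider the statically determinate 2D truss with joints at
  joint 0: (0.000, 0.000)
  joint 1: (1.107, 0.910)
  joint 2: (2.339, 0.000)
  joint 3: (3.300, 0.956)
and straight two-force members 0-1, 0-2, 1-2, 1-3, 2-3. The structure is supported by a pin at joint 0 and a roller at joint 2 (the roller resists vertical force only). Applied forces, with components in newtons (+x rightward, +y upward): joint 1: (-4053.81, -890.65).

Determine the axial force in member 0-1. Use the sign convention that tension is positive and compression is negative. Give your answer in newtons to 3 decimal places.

-3222.375

N=4 nodes, M=5 members, R=3 reactions → 2N=8, M+R=8
member 0 (0-1): L=1.4330, (cx,cy)=(0.7725,0.6350)
member 1 (0-2): L=2.3390, (cx,cy)=(1.0000,0.0000)
member 2 (1-2): L=1.5316, (cx,cy)=(0.8044,-0.5941)
member 3 (1-3): L=2.1935, (cx,cy)=(0.9998,0.0210)
member 4 (2-3): L=1.3555, (cx,cy)=(0.7089,0.7053)
solve A·x = −loads:
  F[0-1] = -3222.3752 N (compression)
  F[0-2] = -1564.5446 N (compression)
  F[1-2] = +1945.0655 N (tension)
  F[1-3] = +0.0000 N (tension)
  F[2-3] = -0.0000 N (compression)
  Rx@0 = +4053.8100 N
  Ry@0 = +2046.2796 N
  Ry@2 = -1155.6296 N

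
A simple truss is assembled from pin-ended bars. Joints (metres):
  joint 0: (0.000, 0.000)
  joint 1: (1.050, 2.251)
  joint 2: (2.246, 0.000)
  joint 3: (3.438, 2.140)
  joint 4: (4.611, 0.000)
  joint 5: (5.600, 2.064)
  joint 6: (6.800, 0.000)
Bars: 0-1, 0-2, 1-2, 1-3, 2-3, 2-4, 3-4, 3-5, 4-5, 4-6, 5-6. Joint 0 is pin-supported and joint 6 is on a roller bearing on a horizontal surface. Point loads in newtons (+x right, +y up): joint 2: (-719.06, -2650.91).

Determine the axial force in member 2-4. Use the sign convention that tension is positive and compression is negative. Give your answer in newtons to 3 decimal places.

N=7 nodes, M=11 members, R=3 reactions → 2N=14, M+R=14
member 0 (0-1): L=2.4838, (cx,cy)=(0.4227,0.9063)
member 1 (0-2): L=2.2460, (cx,cy)=(1.0000,0.0000)
member 2 (1-2): L=2.5490, (cx,cy)=(0.4692,-0.8831)
member 3 (1-3): L=2.3906, (cx,cy)=(0.9989,-0.0464)
member 4 (2-3): L=2.4496, (cx,cy)=(0.4866,0.8736)
member 5 (2-4): L=2.3650, (cx,cy)=(1.0000,0.0000)
member 6 (3-4): L=2.4404, (cx,cy)=(0.4807,-0.8769)
member 7 (3-5): L=2.1633, (cx,cy)=(0.9994,-0.0351)
member 8 (4-5): L=2.2887, (cx,cy)=(0.4321,0.9018)
member 9 (4-6): L=2.1890, (cx,cy)=(1.0000,0.0000)
member 10 (5-6): L=2.3875, (cx,cy)=(0.5026,-0.8645)
solve A·x = −loads:
  F[0-1] = -1958.9738 N (compression)
  F[0-2] = +109.0593 N (tension)
  F[1-2] = +2105.9605 N (tension)
  F[1-3] = -1818.2034 N (compression)
  F[2-3] = +905.6098 N (tension)
  F[2-4] = +1375.5607 N (tension)
  F[3-4] = -961.8781 N (compression)
  F[3-5] = -913.7886 N (compression)
  F[4-5] = +935.3102 N (tension)
  F[4-6] = +509.0581 N (tension)
  F[5-6] = -1012.8082 N (compression)
  Rx@0 = +719.0600 N
  Ry@0 = +1775.3300 N
  Ry@6 = +875.5800 N

1375.561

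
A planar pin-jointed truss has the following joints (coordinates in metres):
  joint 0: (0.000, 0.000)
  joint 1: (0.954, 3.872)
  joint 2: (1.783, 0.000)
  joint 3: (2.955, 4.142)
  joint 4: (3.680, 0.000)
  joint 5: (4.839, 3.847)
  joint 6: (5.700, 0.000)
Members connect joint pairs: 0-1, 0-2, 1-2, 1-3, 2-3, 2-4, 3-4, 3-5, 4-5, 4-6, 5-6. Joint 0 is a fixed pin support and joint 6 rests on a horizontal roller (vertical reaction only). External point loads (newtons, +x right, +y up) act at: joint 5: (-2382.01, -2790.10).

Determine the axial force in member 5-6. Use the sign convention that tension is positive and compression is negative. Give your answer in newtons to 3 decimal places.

-779.827

N=7 nodes, M=11 members, R=3 reactions → 2N=14, M+R=14
member 0 (0-1): L=3.9878, (cx,cy)=(0.2392,0.9710)
member 1 (0-2): L=1.7830, (cx,cy)=(1.0000,0.0000)
member 2 (1-2): L=3.9598, (cx,cy)=(0.2094,-0.9778)
member 3 (1-3): L=2.0191, (cx,cy)=(0.9910,0.1337)
member 4 (2-3): L=4.3046, (cx,cy)=(0.2723,0.9622)
member 5 (2-4): L=1.8970, (cx,cy)=(1.0000,0.0000)
member 6 (3-4): L=4.2050, (cx,cy)=(0.1724,-0.9850)
member 7 (3-5): L=1.9070, (cx,cy)=(0.9880,-0.1547)
member 8 (4-5): L=4.0178, (cx,cy)=(0.2885,0.9575)
member 9 (4-6): L=2.0200, (cx,cy)=(1.0000,0.0000)
member 10 (5-6): L=3.9422, (cx,cy)=(0.2184,-0.9759)
solve A·x = −loads:
  F[0-1] = -2089.7809 N (compression)
  F[0-2] = -1882.0717 N (compression)
  F[1-2] = +1949.7709 N (tension)
  F[1-3] = -916.3656 N (compression)
  F[2-3] = -1981.4164 N (compression)
  F[2-4] = -934.4026 N (compression)
  F[3-4] = +2354.5973 N (tension)
  F[3-5] = -1876.1604 N (compression)
  F[4-5] = -2422.3082 N (compression)
  F[4-6] = +170.3200 N (tension)
  F[5-6] = -779.8271 N (compression)
  Rx@0 = +2382.0100 N
  Ry@0 = +2029.0997 N
  Ry@6 = +761.0003 N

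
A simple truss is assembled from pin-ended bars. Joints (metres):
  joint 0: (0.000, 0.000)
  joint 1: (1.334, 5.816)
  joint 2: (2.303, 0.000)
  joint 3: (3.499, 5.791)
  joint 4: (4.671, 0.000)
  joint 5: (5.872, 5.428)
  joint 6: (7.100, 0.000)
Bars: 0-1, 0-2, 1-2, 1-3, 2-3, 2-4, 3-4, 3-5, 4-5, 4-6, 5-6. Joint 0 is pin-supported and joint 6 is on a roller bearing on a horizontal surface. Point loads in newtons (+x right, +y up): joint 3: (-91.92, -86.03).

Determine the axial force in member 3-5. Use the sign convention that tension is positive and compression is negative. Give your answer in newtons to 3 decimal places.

14.264

N=7 nodes, M=11 members, R=3 reactions → 2N=14, M+R=14
member 0 (0-1): L=5.9670, (cx,cy)=(0.2236,0.9747)
member 1 (0-2): L=2.3030, (cx,cy)=(1.0000,0.0000)
member 2 (1-2): L=5.8962, (cx,cy)=(0.1643,-0.9864)
member 3 (1-3): L=2.1651, (cx,cy)=(0.9999,-0.0115)
member 4 (2-3): L=5.9132, (cx,cy)=(0.2023,0.9793)
member 5 (2-4): L=2.3680, (cx,cy)=(1.0000,0.0000)
member 6 (3-4): L=5.9084, (cx,cy)=(0.1984,-0.9801)
member 7 (3-5): L=2.4006, (cx,cy)=(0.9885,-0.1512)
member 8 (4-5): L=5.5593, (cx,cy)=(0.2160,0.9764)
member 9 (4-6): L=2.4290, (cx,cy)=(1.0000,0.0000)
member 10 (5-6): L=5.5652, (cx,cy)=(0.2207,-0.9754)
solve A·x = −loads:
  F[0-1] = -121.6859 N (compression)
  F[0-2] = -64.7157 N (compression)
  F[1-2] = +120.7918 N (tension)
  F[1-3] = -47.0589 N (compression)
  F[2-3] = -121.6639 N (compression)
  F[2-4] = -20.2566 N (compression)
  F[3-4] = +31.0358 N (tension)
  F[3-5] = +14.2644 N (tension)
  F[4-5] = -31.1548 N (compression)
  F[4-6] = -7.3698 N (compression)
  F[5-6] = +33.3993 N (tension)
  Rx@0 = +91.9200 N
  Ry@0 = +118.6060 N
  Ry@6 = -32.5760 N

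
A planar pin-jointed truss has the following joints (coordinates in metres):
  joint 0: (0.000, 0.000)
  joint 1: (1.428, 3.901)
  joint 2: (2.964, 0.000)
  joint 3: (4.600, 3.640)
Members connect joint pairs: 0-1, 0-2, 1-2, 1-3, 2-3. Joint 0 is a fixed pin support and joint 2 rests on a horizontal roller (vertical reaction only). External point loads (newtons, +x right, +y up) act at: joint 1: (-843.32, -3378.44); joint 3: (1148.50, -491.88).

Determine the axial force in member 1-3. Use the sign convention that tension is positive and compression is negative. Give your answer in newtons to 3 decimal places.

N=4 nodes, M=5 members, R=3 reactions → 2N=8, M+R=8
member 0 (0-1): L=4.1542, (cx,cy)=(0.3438,0.9391)
member 1 (0-2): L=2.9640, (cx,cy)=(1.0000,0.0000)
member 2 (1-2): L=4.1925, (cx,cy)=(0.3664,-0.9305)
member 3 (1-3): L=3.1827, (cx,cy)=(0.9966,-0.0820)
member 4 (2-3): L=3.9908, (cx,cy)=(0.4099,0.9121)
solve A·x = −loads:
  F[0-1] = -1255.2458 N (compression)
  F[0-2] = +736.6738 N (tension)
  F[1-2] = -2480.8555 N (compression)
  F[1-3] = +1325.1959 N (tension)
  F[2-3] = -420.1328 N (compression)
  Rx@0 = -305.1800 N
  Ry@0 = +1178.7515 N
  Ry@2 = +2691.5685 N

1325.196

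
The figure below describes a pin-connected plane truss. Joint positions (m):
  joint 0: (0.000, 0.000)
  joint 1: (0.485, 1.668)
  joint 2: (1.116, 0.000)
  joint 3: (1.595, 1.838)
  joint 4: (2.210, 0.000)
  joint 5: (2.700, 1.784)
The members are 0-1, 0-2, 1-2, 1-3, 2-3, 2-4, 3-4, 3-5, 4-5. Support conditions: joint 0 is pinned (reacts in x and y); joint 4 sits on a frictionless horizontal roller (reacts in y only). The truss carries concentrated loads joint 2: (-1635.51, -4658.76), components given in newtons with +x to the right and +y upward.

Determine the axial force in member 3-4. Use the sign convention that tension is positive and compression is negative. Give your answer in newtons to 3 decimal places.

-2480.771

N=6 nodes, M=9 members, R=3 reactions → 2N=12, M+R=12
member 0 (0-1): L=1.7371, (cx,cy)=(0.2792,0.9602)
member 1 (0-2): L=1.1160, (cx,cy)=(1.0000,0.0000)
member 2 (1-2): L=1.7834, (cx,cy)=(0.3538,-0.9353)
member 3 (1-3): L=1.1229, (cx,cy)=(0.9885,0.1514)
member 4 (2-3): L=1.8994, (cx,cy)=(0.2522,0.9677)
member 5 (2-4): L=1.0940, (cx,cy)=(1.0000,0.0000)
member 6 (3-4): L=1.9382, (cx,cy)=(0.3173,-0.9483)
member 7 (3-5): L=1.1063, (cx,cy)=(0.9988,-0.0488)
member 8 (4-5): L=1.8501, (cx,cy)=(0.2649,0.9643)
solve A·x = −loads:
  F[0-1] = -2401.7030 N (compression)
  F[0-2] = -964.9447 N (compression)
  F[1-2] = +2226.8726 N (tension)
  F[1-3] = -1475.4963 N (compression)
  F[2-3] = +2661.9793 N (tension)
  F[2-4] = +787.1760 N (tension)
  F[3-4] = -2480.7709 N (compression)
  F[3-5] = +0.0000 N (tension)
  F[4-5] = -0.0000 N (compression)
  Rx@0 = +1635.5100 N
  Ry@0 = +2306.1916 N
  Ry@4 = +2352.5684 N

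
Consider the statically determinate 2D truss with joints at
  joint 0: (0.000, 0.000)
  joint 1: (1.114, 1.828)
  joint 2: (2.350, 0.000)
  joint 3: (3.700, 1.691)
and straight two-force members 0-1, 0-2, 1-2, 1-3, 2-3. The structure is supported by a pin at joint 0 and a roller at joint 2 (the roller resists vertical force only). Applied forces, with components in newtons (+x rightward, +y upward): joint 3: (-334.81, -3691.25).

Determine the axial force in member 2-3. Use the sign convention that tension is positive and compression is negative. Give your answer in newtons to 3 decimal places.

N=4 nodes, M=5 members, R=3 reactions → 2N=8, M+R=8
member 0 (0-1): L=2.1407, (cx,cy)=(0.5204,0.8539)
member 1 (0-2): L=2.3500, (cx,cy)=(1.0000,0.0000)
member 2 (1-2): L=2.2066, (cx,cy)=(0.5601,-0.8284)
member 3 (1-3): L=2.5896, (cx,cy)=(0.9986,-0.0529)
member 4 (2-3): L=2.1638, (cx,cy)=(0.6239,0.7815)
solve A·x = −loads:
  F[0-1] = +2201.1048 N (tension)
  F[0-2] = -1480.2461 N (compression)
  F[1-2] = -2429.1811 N (compression)
  F[1-3] = +2509.5991 N (tension)
  F[2-3] = -4553.4041 N (compression)
  Rx@0 = +334.8100 N
  Ry@0 = -1879.5846 N
  Ry@2 = +5570.8346 N

-4553.404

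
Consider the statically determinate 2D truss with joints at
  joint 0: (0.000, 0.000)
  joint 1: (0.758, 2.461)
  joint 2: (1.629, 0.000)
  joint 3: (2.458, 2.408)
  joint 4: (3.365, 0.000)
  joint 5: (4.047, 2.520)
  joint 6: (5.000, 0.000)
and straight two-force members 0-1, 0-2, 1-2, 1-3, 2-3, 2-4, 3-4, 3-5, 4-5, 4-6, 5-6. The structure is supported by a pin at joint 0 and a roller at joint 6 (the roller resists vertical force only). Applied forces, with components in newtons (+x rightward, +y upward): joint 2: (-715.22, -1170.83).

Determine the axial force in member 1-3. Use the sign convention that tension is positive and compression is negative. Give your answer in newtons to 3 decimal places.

-528.593

N=7 nodes, M=11 members, R=3 reactions → 2N=14, M+R=14
member 0 (0-1): L=2.5751, (cx,cy)=(0.2944,0.9557)
member 1 (0-2): L=1.6290, (cx,cy)=(1.0000,0.0000)
member 2 (1-2): L=2.6106, (cx,cy)=(0.3336,-0.9427)
member 3 (1-3): L=1.7008, (cx,cy)=(0.9995,-0.0312)
member 4 (2-3): L=2.5467, (cx,cy)=(0.3255,0.9455)
member 5 (2-4): L=1.7360, (cx,cy)=(1.0000,0.0000)
member 6 (3-4): L=2.5732, (cx,cy)=(0.3525,-0.9358)
member 7 (3-5): L=1.5929, (cx,cy)=(0.9975,0.0703)
member 8 (4-5): L=2.6107, (cx,cy)=(0.2612,0.9653)
member 9 (4-6): L=1.6350, (cx,cy)=(1.0000,0.0000)
member 10 (5-6): L=2.6942, (cx,cy)=(0.3537,-0.9353)
solve A·x = −loads:
  F[0-1] = -825.9681 N (compression)
  F[0-2] = -472.0891 N (compression)
  F[1-2] = +854.8268 N (tension)
  F[1-3] = -528.5933 N (compression)
  F[2-3] = +386.0085 N (tension)
  F[2-4] = +402.6836 N (tension)
  F[3-4] = -426.6219 N (compression)
  F[3-5] = -252.9314 N (compression)
  F[4-5] = +413.6025 N (tension)
  F[4-6] = +144.2571 N (tension)
  F[5-6] = -407.8224 N (compression)
  Rx@0 = +715.2200 N
  Ry@0 = +789.3736 N
  Ry@6 = +381.4564 N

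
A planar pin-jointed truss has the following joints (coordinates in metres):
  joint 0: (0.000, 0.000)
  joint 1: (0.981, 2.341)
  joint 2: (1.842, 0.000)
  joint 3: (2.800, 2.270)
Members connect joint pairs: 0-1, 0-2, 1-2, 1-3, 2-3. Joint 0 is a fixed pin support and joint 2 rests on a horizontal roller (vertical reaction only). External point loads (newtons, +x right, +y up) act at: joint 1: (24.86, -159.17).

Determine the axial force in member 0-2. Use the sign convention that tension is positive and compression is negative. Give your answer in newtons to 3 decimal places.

42.798

N=4 nodes, M=5 members, R=3 reactions → 2N=8, M+R=8
member 0 (0-1): L=2.5382, (cx,cy)=(0.3865,0.9223)
member 1 (0-2): L=1.8420, (cx,cy)=(1.0000,0.0000)
member 2 (1-2): L=2.4943, (cx,cy)=(0.3452,-0.9385)
member 3 (1-3): L=1.8204, (cx,cy)=(0.9992,-0.0390)
member 4 (2-3): L=2.4639, (cx,cy)=(0.3888,0.9213)
solve A·x = −loads:
  F[0-1] = -46.4122 N (compression)
  F[0-2] = +42.7978 N (tension)
  F[1-2] = -123.9851 N (compression)
  F[1-3] = +0.0000 N (tension)
  F[2-3] = -0.0000 N (compression)
  Rx@0 = -24.8600 N
  Ry@0 = +42.8057 N
  Ry@2 = +116.3643 N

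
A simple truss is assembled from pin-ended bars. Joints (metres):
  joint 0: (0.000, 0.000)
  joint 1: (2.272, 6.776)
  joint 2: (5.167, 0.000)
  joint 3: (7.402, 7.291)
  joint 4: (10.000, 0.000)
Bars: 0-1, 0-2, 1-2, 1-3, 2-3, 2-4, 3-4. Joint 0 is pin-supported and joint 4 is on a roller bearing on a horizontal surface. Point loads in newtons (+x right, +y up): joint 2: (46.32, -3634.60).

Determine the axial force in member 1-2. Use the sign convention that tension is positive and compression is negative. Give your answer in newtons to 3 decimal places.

N=5 nodes, M=7 members, R=3 reactions → 2N=10, M+R=10
member 0 (0-1): L=7.1468, (cx,cy)=(0.3179,0.9481)
member 1 (0-2): L=5.1670, (cx,cy)=(1.0000,0.0000)
member 2 (1-2): L=7.3685, (cx,cy)=(0.3929,-0.9196)
member 3 (1-3): L=5.1558, (cx,cy)=(0.9950,0.0999)
member 4 (2-3): L=7.6259, (cx,cy)=(0.2931,0.9561)
member 5 (2-4): L=4.8330, (cx,cy)=(1.0000,0.0000)
member 6 (3-4): L=7.7400, (cx,cy)=(0.3357,-0.9420)
solve A·x = −loads:
  F[0-1] = -1852.7172 N (compression)
  F[0-2] = +635.3106 N (tension)
  F[1-2] = +1769.9926 N (tension)
  F[1-3] = -1290.8539 N (compression)
  F[2-3] = +2099.1157 N (tension)
  F[2-4] = +669.1864 N (tension)
  F[3-4] = -1993.6615 N (compression)
  Rx@0 = -46.3200 N
  Ry@0 = +1756.6022 N
  Ry@4 = +1877.9978 N

1769.993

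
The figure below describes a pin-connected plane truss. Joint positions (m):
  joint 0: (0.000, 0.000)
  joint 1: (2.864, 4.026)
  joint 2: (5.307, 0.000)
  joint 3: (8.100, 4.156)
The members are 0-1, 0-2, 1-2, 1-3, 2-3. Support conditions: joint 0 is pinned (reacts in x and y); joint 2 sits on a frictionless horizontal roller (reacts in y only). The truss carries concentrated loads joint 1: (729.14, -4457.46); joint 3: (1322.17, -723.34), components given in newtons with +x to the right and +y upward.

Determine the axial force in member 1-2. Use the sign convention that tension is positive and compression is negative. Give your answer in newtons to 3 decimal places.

N=4 nodes, M=5 members, R=3 reactions → 2N=8, M+R=8
member 0 (0-1): L=4.9408, (cx,cy)=(0.5797,0.8149)
member 1 (0-2): L=5.3070, (cx,cy)=(1.0000,0.0000)
member 2 (1-2): L=4.7092, (cx,cy)=(0.5188,-0.8549)
member 3 (1-3): L=5.2376, (cx,cy)=(0.9997,0.0248)
member 4 (2-3): L=5.0073, (cx,cy)=(0.5578,0.8300)
solve A·x = −loads:
  F[0-1] = -101.4770 N (compression)
  F[0-2] = +2110.1329 N (tension)
  F[1-2] = -5063.7915 N (compression)
  F[1-3] = +1839.5345 N (tension)
  F[2-3] = -926.5193 N (compression)
  Rx@0 = -2051.3100 N
  Ry@0 = +82.6889 N
  Ry@2 = +5098.1111 N

-5063.791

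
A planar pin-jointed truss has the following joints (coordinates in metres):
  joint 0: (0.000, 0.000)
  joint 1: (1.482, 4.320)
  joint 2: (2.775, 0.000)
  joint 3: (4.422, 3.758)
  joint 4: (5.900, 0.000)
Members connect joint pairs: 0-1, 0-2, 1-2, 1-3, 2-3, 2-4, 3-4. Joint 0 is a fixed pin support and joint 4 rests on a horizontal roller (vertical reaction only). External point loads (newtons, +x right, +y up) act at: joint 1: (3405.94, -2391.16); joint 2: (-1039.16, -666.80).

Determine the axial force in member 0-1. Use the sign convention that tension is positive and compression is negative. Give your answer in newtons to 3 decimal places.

N=5 nodes, M=7 members, R=3 reactions → 2N=10, M+R=10
member 0 (0-1): L=4.5671, (cx,cy)=(0.3245,0.9459)
member 1 (0-2): L=2.7750, (cx,cy)=(1.0000,0.0000)
member 2 (1-2): L=4.5094, (cx,cy)=(0.2867,-0.9580)
member 3 (1-3): L=2.9932, (cx,cy)=(0.9822,-0.1878)
member 4 (2-3): L=4.1031, (cx,cy)=(0.4014,0.9159)
member 5 (2-4): L=3.1250, (cx,cy)=(1.0000,0.0000)
member 6 (3-4): L=4.0382, (cx,cy)=(0.3660,-0.9306)
solve A·x = −loads:
  F[0-1] = +370.1598 N (tension)
  F[0-2] = +2246.6660 N (tension)
  F[1-2] = -2339.6688 N (compression)
  F[1-3] = -2662.3029 N (compression)
  F[2-3] = +3175.2645 N (tension)
  F[2-4] = +1340.3823 N (tension)
  F[3-4] = -3662.1989 N (compression)
  Rx@0 = -2366.7800 N
  Ry@0 = -350.1298 N
  Ry@4 = +3408.0898 N

370.160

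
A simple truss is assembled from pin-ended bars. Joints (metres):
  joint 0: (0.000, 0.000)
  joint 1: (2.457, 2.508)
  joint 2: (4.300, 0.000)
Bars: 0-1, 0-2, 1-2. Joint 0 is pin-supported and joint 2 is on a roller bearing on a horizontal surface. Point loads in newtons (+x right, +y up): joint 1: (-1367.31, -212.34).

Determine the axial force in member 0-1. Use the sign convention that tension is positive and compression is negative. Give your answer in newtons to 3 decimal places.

N=3 nodes, M=3 members, R=3 reactions → 2N=6, M+R=6
member 0 (0-1): L=3.5110, (cx,cy)=(0.6998,0.7143)
member 1 (0-2): L=4.3000, (cx,cy)=(1.0000,0.0000)
member 2 (1-2): L=3.1123, (cx,cy)=(0.5922,-0.8058)
solve A·x = −loads:
  F[0-1] = -1243.8206 N (compression)
  F[0-2] = -496.8762 N (compression)
  F[1-2] = +839.0949 N (tension)
  Rx@0 = +1367.3100 N
  Ry@0 = +888.5014 N
  Ry@2 = -676.1614 N

-1243.821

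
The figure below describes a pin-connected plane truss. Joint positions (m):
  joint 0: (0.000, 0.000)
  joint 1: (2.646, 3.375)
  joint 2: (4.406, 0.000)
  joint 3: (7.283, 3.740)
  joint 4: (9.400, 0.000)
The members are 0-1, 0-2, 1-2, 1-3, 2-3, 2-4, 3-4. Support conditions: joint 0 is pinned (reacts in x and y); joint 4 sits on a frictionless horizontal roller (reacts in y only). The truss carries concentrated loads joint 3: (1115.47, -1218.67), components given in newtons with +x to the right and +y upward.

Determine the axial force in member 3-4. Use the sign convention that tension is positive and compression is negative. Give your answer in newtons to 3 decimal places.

-1594.963

N=5 nodes, M=7 members, R=3 reactions → 2N=10, M+R=10
member 0 (0-1): L=4.2886, (cx,cy)=(0.6170,0.7870)
member 1 (0-2): L=4.4060, (cx,cy)=(1.0000,0.0000)
member 2 (1-2): L=3.8063, (cx,cy)=(0.4624,-0.8867)
member 3 (1-3): L=4.6513, (cx,cy)=(0.9969,0.0785)
member 4 (2-3): L=4.7186, (cx,cy)=(0.6097,0.7926)
member 5 (2-4): L=4.9940, (cx,cy)=(1.0000,0.0000)
member 6 (3-4): L=4.2976, (cx,cy)=(0.4926,-0.8703)
solve A·x = −loads:
  F[0-1] = +215.1974 N (tension)
  F[0-2] = +982.6960 N (tension)
  F[1-2] = -172.1456 N (compression)
  F[1-3] = +213.0287 N (tension)
  F[2-3] = +192.5747 N (tension)
  F[2-4] = +785.6813 N (tension)
  F[3-4] = -1594.9632 N (compression)
  Rx@0 = -1115.4700 N
  Ry@0 = -169.3546 N
  Ry@4 = +1388.0246 N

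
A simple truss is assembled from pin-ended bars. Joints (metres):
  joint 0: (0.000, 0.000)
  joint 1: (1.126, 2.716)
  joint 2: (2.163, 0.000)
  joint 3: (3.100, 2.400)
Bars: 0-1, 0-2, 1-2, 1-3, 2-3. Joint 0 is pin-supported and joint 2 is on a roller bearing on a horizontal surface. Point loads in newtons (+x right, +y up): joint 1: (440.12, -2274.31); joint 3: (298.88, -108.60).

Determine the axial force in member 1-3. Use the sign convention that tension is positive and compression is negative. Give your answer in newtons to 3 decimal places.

325.294

N=4 nodes, M=5 members, R=3 reactions → 2N=8, M+R=8
member 0 (0-1): L=2.9402, (cx,cy)=(0.3830,0.9238)
member 1 (0-2): L=2.1630, (cx,cy)=(1.0000,0.0000)
member 2 (1-2): L=2.9072, (cx,cy)=(0.3567,-0.9342)
member 3 (1-3): L=1.9991, (cx,cy)=(0.9874,-0.1581)
member 4 (2-3): L=2.5764, (cx,cy)=(0.3637,0.9315)
solve A·x = −loads:
  F[0-1] = -172.1759 N (compression)
  F[0-2] = +804.9386 N (tension)
  F[1-2] = -2319.2380 N (compression)
  F[1-3] = +325.2941 N (tension)
  F[2-3] = -61.3847 N (compression)
  Rx@0 = -739.0000 N
  Ry@0 = +159.0492 N
  Ry@2 = +2223.8608 N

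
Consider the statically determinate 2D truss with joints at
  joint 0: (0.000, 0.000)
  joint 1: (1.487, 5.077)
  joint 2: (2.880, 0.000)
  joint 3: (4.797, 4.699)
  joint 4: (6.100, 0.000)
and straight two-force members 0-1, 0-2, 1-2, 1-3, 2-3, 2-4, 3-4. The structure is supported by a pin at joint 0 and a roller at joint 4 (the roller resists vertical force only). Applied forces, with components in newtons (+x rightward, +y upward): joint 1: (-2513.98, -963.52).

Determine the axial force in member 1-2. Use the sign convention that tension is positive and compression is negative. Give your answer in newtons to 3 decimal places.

N=5 nodes, M=7 members, R=3 reactions → 2N=10, M+R=10
member 0 (0-1): L=5.2903, (cx,cy)=(0.2811,0.9597)
member 1 (0-2): L=2.8800, (cx,cy)=(1.0000,0.0000)
member 2 (1-2): L=5.2646, (cx,cy)=(0.2646,-0.9644)
member 3 (1-3): L=3.3315, (cx,cy)=(0.9935,-0.1135)
member 4 (2-3): L=5.0750, (cx,cy)=(0.3777,0.9259)
member 5 (2-4): L=3.2200, (cx,cy)=(1.0000,0.0000)
member 6 (3-4): L=4.8763, (cx,cy)=(0.2672,-0.9636)
solve A·x = −loads:
  F[0-1] = -2939.5255 N (compression)
  F[0-2] = -1687.7342 N (compression)
  F[1-2] = +1782.1230 N (tension)
  F[1-3] = +1224.0968 N (tension)
  F[2-3] = -1856.1200 N (compression)
  F[2-4] = -515.0706 N (compression)
  F[3-4] = +1927.5858 N (tension)
  Rx@0 = +2513.9800 N
  Ry@0 = +2821.0154 N
  Ry@4 = -1857.4954 N

1782.123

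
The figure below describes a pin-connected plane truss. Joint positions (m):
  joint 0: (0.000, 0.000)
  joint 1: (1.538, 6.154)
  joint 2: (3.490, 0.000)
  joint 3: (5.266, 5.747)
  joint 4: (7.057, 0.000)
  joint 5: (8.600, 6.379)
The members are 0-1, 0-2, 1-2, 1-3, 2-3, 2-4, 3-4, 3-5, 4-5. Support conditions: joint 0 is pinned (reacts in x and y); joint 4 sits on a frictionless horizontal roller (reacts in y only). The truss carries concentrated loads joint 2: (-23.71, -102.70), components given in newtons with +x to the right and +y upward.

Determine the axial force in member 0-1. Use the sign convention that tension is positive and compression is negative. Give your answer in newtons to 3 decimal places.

-53.507

N=6 nodes, M=9 members, R=3 reactions → 2N=12, M+R=12
member 0 (0-1): L=6.3433, (cx,cy)=(0.2425,0.9702)
member 1 (0-2): L=3.4900, (cx,cy)=(1.0000,0.0000)
member 2 (1-2): L=6.4562, (cx,cy)=(0.3023,-0.9532)
member 3 (1-3): L=3.7502, (cx,cy)=(0.9941,-0.1085)
member 4 (2-3): L=6.0152, (cx,cy)=(0.2953,0.9554)
member 5 (2-4): L=3.5670, (cx,cy)=(1.0000,0.0000)
member 6 (3-4): L=6.0196, (cx,cy)=(0.2975,-0.9547)
member 7 (3-5): L=3.3934, (cx,cy)=(0.9825,0.1862)
member 8 (4-5): L=6.5630, (cx,cy)=(0.2351,0.9720)
solve A·x = −loads:
  F[0-1] = -53.5069 N (compression)
  F[0-2] = -10.7366 N (compression)
  F[1-2] = +57.9518 N (tension)
  F[1-3] = -30.6761 N (compression)
  F[2-3] = +49.6750 N (tension)
  F[2-4] = +15.8281 N (tension)
  F[3-4] = -53.1989 N (compression)
  F[3-5] = -0.0000 N (tension)
  F[4-5] = +0.0000 N (tension)
  Rx@0 = +23.7100 N
  Ry@0 = +51.9103 N
  Ry@4 = +50.7897 N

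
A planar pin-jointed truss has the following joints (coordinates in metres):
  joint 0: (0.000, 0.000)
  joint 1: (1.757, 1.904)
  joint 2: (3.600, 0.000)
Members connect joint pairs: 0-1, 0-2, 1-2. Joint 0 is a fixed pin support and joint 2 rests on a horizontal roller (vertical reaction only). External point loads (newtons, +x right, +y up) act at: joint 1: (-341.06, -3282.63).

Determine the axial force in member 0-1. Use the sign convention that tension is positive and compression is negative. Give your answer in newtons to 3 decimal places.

-2532.167

N=3 nodes, M=3 members, R=3 reactions → 2N=6, M+R=6
member 0 (0-1): L=2.5908, (cx,cy)=(0.6782,0.7349)
member 1 (0-2): L=3.6000, (cx,cy)=(1.0000,0.0000)
member 2 (1-2): L=2.6499, (cx,cy)=(0.6955,-0.7185)
solve A·x = −loads:
  F[0-1] = -2532.1666 N (compression)
  F[0-2] = +1376.1741 N (tension)
  F[1-2] = -1978.6741 N (compression)
  Rx@0 = +341.0600 N
  Ry@0 = +1860.9070 N
  Ry@2 = +1421.7230 N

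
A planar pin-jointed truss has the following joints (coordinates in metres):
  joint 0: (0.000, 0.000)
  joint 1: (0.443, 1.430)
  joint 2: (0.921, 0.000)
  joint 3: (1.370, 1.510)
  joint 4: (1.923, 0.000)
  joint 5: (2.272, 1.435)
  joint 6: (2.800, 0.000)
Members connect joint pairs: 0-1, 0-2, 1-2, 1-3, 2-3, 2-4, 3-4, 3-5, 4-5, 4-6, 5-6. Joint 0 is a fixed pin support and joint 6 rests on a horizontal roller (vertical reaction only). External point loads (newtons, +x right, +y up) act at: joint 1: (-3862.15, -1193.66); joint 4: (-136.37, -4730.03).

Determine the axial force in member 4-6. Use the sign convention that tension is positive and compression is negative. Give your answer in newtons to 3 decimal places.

539.007

N=7 nodes, M=11 members, R=3 reactions → 2N=14, M+R=14
member 0 (0-1): L=1.4970, (cx,cy)=(0.2959,0.9552)
member 1 (0-2): L=0.9210, (cx,cy)=(1.0000,0.0000)
member 2 (1-2): L=1.5078, (cx,cy)=(0.3170,-0.9484)
member 3 (1-3): L=0.9304, (cx,cy)=(0.9963,0.0860)
member 4 (2-3): L=1.5753, (cx,cy)=(0.2850,0.9585)
member 5 (2-4): L=1.0020, (cx,cy)=(1.0000,0.0000)
member 6 (3-4): L=1.6081, (cx,cy)=(0.3439,-0.9390)
member 7 (3-5): L=0.9051, (cx,cy)=(0.9966,-0.0829)
member 8 (4-5): L=1.4768, (cx,cy)=(0.2363,0.9717)
member 9 (4-6): L=0.8770, (cx,cy)=(1.0000,0.0000)
member 10 (5-6): L=1.5291, (cx,cy)=(0.3453,-0.9385)
solve A·x = −loads:
  F[0-1] = -4667.8275 N (compression)
  F[0-2] = -2617.2354 N (compression)
  F[1-2] = +3565.5824 N (tension)
  F[1-3] = +1355.5116 N (tension)
  F[2-3] = -3527.9945 N (compression)
  F[2-4] = -481.3215 N (compression)
  F[3-4] = +3554.8921 N (tension)
  F[3-5] = -880.5657 N (compression)
  F[4-5] = +1432.5248 N (tension)
  F[4-6] = +539.0074 N (tension)
  F[5-6] = -1560.9316 N (compression)
  Rx@0 = +3998.5200 N
  Ry@0 = +4458.7741 N
  Ry@6 = +1464.9159 N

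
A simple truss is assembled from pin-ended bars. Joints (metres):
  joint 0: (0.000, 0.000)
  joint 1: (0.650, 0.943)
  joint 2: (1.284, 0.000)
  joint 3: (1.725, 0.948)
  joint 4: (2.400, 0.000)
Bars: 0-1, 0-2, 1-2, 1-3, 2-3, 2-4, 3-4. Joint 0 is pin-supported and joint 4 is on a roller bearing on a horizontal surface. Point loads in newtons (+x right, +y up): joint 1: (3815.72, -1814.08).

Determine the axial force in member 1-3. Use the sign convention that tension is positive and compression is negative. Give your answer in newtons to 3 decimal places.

N=5 nodes, M=7 members, R=3 reactions → 2N=10, M+R=10
member 0 (0-1): L=1.1453, (cx,cy)=(0.5675,0.8234)
member 1 (0-2): L=1.2840, (cx,cy)=(1.0000,0.0000)
member 2 (1-2): L=1.1363, (cx,cy)=(0.5579,-0.8299)
member 3 (1-3): L=1.0750, (cx,cy)=(1.0000,0.0047)
member 4 (2-3): L=1.0456, (cx,cy)=(0.4218,0.9067)
member 5 (2-4): L=1.1160, (cx,cy)=(1.0000,0.0000)
member 6 (3-4): L=1.1638, (cx,cy)=(0.5800,-0.8146)
solve A·x = −loads:
  F[0-1] = +214.3591 N (tension)
  F[0-2] = +3694.0650 N (tension)
  F[1-2] = -2411.7966 N (compression)
  F[1-3] = -2348.4397 N (compression)
  F[2-3] = +2207.4621 N (tension)
  F[2-4] = +1417.3386 N (tension)
  F[3-4] = -2443.6102 N (compression)
  Rx@0 = -3815.7200 N
  Ry@0 = -176.4933 N
  Ry@4 = +1990.5733 N

-2348.440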